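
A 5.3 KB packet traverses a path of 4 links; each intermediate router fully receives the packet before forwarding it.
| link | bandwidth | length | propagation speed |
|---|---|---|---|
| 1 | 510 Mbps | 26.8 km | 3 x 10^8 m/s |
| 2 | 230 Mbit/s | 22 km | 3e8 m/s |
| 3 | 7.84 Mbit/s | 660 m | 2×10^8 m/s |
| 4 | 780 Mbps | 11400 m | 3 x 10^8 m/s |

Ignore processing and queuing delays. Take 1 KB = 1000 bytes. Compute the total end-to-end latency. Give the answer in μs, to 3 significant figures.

L = 42400 bits.
Transmission delays (L/R per hop): 83.1373, 184.348, 5408.16, 54.359 μs; sum = 5730.01 μs.
Propagation delays (d/s per hop): 89.3333, 73.3333, 3.3, 38 μs; sum = 203.967 μs.
End-to-end = 5930 μs.

5930 μs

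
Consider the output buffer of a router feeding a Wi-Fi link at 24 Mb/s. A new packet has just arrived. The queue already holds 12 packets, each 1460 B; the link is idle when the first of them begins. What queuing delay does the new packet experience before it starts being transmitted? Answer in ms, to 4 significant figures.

5.840 ms

Each queued packet: L/R = 11680/24000000 = 0.486667 ms.
12 queued → 5.84 ms.
Queuing delay = 5.840 ms.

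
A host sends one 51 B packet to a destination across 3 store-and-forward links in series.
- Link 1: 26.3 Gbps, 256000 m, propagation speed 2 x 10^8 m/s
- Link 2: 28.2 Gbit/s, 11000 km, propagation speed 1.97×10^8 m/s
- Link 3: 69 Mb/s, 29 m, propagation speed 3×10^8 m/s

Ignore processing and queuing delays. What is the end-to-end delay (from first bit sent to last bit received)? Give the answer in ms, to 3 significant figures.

L = 51 × 8 = 408 bits.
Transmission delays (L/R per hop): 1.55133e-05, 1.44681e-05, 0.00591304 ms; sum = 0.00594302 ms.
Propagation delays (d/s per hop): 1.28, 55.8376, 9.66667e-05 ms; sum = 57.1177 ms.
End-to-end = 57.1 ms.

57.1 ms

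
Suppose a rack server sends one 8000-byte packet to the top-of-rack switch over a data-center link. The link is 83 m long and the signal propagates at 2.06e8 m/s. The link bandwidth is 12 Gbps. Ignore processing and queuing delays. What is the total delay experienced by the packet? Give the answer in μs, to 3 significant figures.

5.74 μs

L = 8000 × 8 = 64000 bits.
Transmission delay = L/R = 64000 / 12000000000 = 5.33333 μs.
Propagation delay = d/s = 83 m / 206000000 m/s = 0.402913 μs.
Total = 5.74 μs.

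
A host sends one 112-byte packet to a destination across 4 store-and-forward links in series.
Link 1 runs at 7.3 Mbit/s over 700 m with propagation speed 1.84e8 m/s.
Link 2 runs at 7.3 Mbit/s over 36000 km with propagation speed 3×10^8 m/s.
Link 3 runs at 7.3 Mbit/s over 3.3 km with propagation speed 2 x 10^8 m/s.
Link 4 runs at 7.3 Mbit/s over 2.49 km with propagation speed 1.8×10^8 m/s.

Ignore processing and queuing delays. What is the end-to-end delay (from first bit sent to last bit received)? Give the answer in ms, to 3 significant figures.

121 ms

L = 112 × 8 = 896 bits.
Transmission delay per hop = L/R = 896/7300000 = 0.12274 ms; 4 hops → 0.490959 ms.
Propagation delays (d/s per hop): 0.00380435, 120, 0.0165, 0.0138333 ms; sum = 120.034 ms.
End-to-end = 121 ms.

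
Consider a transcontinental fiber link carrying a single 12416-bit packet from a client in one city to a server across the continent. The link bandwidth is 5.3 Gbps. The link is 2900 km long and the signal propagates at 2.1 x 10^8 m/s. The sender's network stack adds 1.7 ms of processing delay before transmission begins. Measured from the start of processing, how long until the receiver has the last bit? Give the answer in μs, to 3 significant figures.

Transmission delay = L/R = 12416 / 5300000000 = 2.34264 μs.
Propagation delay = d/s = 2900000 m / 210000000 m/s = 13809.5 μs.
Plus processing delay 1.7 ms = 1700 μs.
Total = 15500 μs.

15500 μs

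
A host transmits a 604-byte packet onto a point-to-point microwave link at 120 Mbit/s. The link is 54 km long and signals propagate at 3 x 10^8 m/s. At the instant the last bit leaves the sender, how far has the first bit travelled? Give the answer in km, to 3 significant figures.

12.1 km

t_tx = L/R = 4832/120000000 = 4.02667e-05 s.
Distance = s × t_tx = 300000000 × 4.02667e-05 = 12.1 km.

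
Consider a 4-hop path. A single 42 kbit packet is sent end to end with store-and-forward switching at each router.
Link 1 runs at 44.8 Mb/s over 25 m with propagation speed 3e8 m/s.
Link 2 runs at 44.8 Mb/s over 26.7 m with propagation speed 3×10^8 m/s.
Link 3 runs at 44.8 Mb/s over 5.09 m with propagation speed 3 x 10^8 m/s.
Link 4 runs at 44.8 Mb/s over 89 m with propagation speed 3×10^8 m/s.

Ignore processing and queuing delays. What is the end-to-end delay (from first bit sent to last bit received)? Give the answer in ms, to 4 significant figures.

3.750 ms

L = 42000 bits.
Transmission delay per hop = L/R = 42000/44800000 = 0.9375 ms; 4 hops → 3.75 ms.
Propagation delays (d/s per hop): 8.33333e-05, 8.9e-05, 1.69667e-05, 0.000296667 ms; sum = 0.000485967 ms.
End-to-end = 3.750 ms.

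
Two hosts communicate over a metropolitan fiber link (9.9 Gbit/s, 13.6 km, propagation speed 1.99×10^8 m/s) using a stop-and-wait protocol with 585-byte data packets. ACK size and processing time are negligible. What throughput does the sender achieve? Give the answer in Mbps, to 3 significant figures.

34.1 Mbps

t_tx = L/R = 4680/9900000000 = 4.72727e-07 s.
t_prop = 13600/199000000 = 6.83417e-05 s; RTT = 0.000136683 s.
Cycle = t_tx + RTT = 0.000137156 s.
Throughput = L / cycle = 4680 / 0.000137156 = 34.1 Mbps.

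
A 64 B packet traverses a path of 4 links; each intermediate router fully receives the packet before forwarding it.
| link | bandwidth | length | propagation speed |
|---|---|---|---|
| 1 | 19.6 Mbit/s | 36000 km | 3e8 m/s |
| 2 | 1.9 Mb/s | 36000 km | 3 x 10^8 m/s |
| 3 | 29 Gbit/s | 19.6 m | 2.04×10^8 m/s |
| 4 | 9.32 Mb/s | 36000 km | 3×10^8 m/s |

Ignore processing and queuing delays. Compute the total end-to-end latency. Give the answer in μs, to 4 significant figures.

360400 μs

L = 64 × 8 = 512 bits.
Transmission delays (L/R per hop): 26.1224, 269.474, 0.0176552, 54.9356 μs; sum = 350.549 μs.
Propagation delays (d/s per hop): 120000, 120000, 0.0960784, 120000 μs; sum = 360000 μs.
End-to-end = 360400 μs.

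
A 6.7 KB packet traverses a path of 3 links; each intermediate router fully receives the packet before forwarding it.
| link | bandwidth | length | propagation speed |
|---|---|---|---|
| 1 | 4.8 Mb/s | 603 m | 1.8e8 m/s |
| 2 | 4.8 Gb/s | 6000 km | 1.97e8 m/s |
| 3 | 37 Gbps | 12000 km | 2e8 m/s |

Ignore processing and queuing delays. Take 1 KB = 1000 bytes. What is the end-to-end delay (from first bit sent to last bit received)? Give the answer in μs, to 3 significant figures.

L = 53600 bits.
Transmission delays (L/R per hop): 11166.7, 11.1667, 1.44865 μs; sum = 11179.3 μs.
Propagation delays (d/s per hop): 3.35, 30456.9, 60000 μs; sum = 90460.2 μs.
End-to-end = 102000 μs.

102000 μs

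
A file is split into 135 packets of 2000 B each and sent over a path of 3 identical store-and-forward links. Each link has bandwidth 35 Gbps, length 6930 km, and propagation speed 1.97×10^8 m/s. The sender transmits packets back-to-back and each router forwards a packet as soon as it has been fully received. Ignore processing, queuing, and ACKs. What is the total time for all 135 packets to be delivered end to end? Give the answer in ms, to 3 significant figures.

106 ms

Per-hop transmission t_tx = L/R = 16000/35000000000 = 0.000457143 ms.
Per-hop propagation t_prop = 6930000/197000000 = 35.1777 ms.
Pipeline fill: first packet needs 3·t_tx to clear all hops; remaining 134 packets each add one t_tx.
Total = (3+135-1)·t_tx + 3·t_prop = 137·0.000457143 + 3·35.1777 = 106 ms.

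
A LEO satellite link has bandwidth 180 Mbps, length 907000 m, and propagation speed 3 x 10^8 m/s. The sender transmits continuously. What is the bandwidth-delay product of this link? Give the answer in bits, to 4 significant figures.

Propagation delay = 907000 / 300000000 = 0.00302333 s.
BDP = R × t_prop = 180000000 × 0.00302333 = 544200 bits.

544200 bits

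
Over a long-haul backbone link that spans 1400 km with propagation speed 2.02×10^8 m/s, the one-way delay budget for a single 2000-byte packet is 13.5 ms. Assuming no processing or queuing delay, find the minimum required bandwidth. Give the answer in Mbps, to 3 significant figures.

2.44 Mbps

L = 16000 bits.
Propagation delay = 1400000 / 202000000 = 6.93069 ms.
Transmission budget = 13.5 − 6.93069 = 6.56931 ms.
R ≥ L / t_tx = 16000 bits / 0.00656931 s = 2.44 Mbps.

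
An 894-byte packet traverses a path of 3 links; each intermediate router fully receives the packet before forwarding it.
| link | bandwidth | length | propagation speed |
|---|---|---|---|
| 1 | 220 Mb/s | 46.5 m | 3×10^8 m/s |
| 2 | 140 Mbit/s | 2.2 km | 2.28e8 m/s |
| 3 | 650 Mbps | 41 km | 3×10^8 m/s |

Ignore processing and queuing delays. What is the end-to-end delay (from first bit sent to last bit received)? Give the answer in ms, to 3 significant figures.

L = 894 × 8 = 7152 bits.
Transmission delays (L/R per hop): 0.0325091, 0.0510857, 0.0110031 ms; sum = 0.0945979 ms.
Propagation delays (d/s per hop): 0.000155, 0.00964912, 0.136667 ms; sum = 0.146471 ms.
End-to-end = 0.241 ms.

0.241 ms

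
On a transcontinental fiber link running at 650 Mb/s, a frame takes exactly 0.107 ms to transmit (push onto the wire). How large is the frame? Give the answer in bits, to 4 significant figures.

69550 bits

L = R × t_tx = 650000000 b/s × 0.000107 s = 69550 bits.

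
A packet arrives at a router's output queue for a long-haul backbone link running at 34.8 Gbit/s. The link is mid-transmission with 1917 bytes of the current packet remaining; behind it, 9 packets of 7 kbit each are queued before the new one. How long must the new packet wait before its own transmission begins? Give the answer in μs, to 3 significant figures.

2.25 μs

Each queued packet: L/R = 7000/34800000000 = 0.201149 μs.
9 queued → 1.81034 μs.
Plus remaining 15336 bits of current packet: 0.44069 μs.
Queuing delay = 2.25 μs.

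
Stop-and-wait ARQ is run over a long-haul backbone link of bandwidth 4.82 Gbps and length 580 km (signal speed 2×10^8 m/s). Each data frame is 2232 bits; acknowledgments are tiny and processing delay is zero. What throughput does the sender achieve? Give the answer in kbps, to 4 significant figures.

t_tx = L/R = 2232/4820000000 = 4.63071e-07 s.
t_prop = 580000/200000000 = 0.0029 s; RTT = 0.0058 s.
Cycle = t_tx + RTT = 0.00580046 s.
Throughput = L / cycle = 2232 / 0.00580046 = 384.8 kbps.

384.8 kbps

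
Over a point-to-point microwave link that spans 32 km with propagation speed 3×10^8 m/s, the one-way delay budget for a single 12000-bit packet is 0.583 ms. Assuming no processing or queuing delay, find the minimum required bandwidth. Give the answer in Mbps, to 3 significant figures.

Propagation delay = 32000 / 300000000 = 0.106667 ms.
Transmission budget = 0.583 − 0.106667 = 0.476333 ms.
R ≥ L / t_tx = 12000 bits / 0.000476333 s = 25.2 Mbps.

25.2 Mbps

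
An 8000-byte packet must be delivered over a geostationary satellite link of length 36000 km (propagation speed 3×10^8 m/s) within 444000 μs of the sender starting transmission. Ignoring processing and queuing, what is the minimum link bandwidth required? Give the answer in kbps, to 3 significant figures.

L = 64000 bits.
Propagation delay = 36000000 / 300000000 = 120000 μs.
Transmission budget = 444000 − 120000 = 324000 μs.
R ≥ L / t_tx = 64000 bits / 0.324 s = 198 kbps.

198 kbps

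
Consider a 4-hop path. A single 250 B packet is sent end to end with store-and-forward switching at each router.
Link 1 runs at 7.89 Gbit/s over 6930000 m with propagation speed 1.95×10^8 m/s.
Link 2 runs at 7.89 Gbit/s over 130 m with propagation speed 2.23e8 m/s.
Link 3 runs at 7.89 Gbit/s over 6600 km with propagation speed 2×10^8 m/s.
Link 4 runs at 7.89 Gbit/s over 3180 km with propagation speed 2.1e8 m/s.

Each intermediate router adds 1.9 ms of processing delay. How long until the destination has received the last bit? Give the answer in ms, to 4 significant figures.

L = 250 × 8 = 2000 bits.
Transmission delay per hop = L/R = 2000/7890000000 = 0.000253485 ms; 4 hops → 0.00101394 ms.
Propagation delays (d/s per hop): 35.5385, 0.00058296, 33, 15.1429 ms; sum = 83.6819 ms.
Processing at 3 router(s): 3 × 1.9 ms = 5.7 ms.
End-to-end = 89.38 ms.

89.38 ms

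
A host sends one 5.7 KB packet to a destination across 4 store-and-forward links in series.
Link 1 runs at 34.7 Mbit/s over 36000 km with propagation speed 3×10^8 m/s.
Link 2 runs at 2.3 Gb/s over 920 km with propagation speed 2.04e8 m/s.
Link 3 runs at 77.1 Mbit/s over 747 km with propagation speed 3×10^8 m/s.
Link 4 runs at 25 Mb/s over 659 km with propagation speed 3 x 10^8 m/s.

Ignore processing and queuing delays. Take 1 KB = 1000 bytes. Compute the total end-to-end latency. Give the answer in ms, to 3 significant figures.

133 ms

L = 45600 bits.
Transmission delays (L/R per hop): 1.31412, 0.0198261, 0.59144, 1.824 ms; sum = 3.74939 ms.
Propagation delays (d/s per hop): 120, 4.5098, 2.49, 2.19667 ms; sum = 129.196 ms.
End-to-end = 133 ms.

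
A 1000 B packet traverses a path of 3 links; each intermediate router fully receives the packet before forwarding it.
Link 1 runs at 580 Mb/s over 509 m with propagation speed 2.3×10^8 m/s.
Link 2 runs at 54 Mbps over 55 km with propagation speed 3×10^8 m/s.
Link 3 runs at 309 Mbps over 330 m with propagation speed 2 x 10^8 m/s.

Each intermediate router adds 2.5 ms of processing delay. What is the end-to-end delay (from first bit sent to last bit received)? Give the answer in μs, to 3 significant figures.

L = 1000 × 8 = 8000 bits.
Transmission delays (L/R per hop): 13.7931, 148.148, 25.89 μs; sum = 187.831 μs.
Propagation delays (d/s per hop): 2.21304, 183.333, 1.65 μs; sum = 187.196 μs.
Processing at 2 router(s): 2 × 2.5 ms = 5000 μs.
End-to-end = 5380 μs.

5380 μs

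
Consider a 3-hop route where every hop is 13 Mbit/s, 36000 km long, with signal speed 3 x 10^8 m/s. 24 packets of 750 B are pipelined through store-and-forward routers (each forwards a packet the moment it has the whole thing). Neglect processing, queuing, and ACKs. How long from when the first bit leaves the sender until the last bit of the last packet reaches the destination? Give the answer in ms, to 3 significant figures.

372 ms

Per-hop transmission t_tx = L/R = 6000/13000000 = 0.461538 ms.
Per-hop propagation t_prop = 36000000/300000000 = 120 ms.
Pipeline fill: first packet needs 3·t_tx to clear all hops; remaining 23 packets each add one t_tx.
Total = (3+24-1)·t_tx + 3·t_prop = 26·0.461538 + 3·120 = 372 ms.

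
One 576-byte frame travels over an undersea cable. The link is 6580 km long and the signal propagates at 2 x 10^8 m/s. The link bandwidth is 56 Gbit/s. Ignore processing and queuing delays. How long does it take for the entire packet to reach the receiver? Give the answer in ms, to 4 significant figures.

32.90 ms

L = 576 × 8 = 4608 bits.
Transmission delay = L/R = 4608 / 56000000000 = 8.22857e-05 ms.
Propagation delay = d/s = 6580000 m / 200000000 m/s = 32.9 ms.
Total = 32.90 ms.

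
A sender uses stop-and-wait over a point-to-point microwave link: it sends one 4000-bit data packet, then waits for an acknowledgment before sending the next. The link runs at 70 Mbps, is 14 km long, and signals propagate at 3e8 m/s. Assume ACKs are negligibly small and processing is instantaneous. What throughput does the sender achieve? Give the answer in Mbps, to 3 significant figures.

26.6 Mbps

t_tx = L/R = 4000/70000000 = 5.71429e-05 s.
t_prop = 14000/300000000 = 4.66667e-05 s; RTT = 9.33333e-05 s.
Cycle = t_tx + RTT = 0.000150476 s.
Throughput = L / cycle = 4000 / 0.000150476 = 26.6 Mbps.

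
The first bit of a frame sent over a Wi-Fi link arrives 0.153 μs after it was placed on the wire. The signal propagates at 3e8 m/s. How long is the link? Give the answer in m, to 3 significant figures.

d = s × t_prop = 300000000 × 1.53e-07 = 45.9 m.

45.9 m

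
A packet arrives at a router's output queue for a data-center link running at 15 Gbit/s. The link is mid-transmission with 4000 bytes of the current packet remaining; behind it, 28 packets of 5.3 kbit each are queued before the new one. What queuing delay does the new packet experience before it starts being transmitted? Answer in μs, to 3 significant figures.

Each queued packet: L/R = 5300/15000000000 = 0.353333 μs.
28 queued → 9.89333 μs.
Plus remaining 32000 bits of current packet: 2.13333 μs.
Queuing delay = 12.0 μs.

12.0 μs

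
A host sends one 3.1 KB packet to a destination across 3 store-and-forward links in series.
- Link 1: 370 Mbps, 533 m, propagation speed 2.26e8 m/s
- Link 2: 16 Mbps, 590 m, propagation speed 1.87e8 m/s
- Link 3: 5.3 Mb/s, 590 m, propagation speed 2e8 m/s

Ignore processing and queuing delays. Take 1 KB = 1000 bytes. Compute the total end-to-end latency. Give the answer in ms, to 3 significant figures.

6.30 ms

L = 24800 bits.
Transmission delays (L/R per hop): 0.067027, 1.55, 4.67925 ms; sum = 6.29627 ms.
Propagation delays (d/s per hop): 0.00235841, 0.00315508, 0.00295 ms; sum = 0.00846349 ms.
End-to-end = 6.30 ms.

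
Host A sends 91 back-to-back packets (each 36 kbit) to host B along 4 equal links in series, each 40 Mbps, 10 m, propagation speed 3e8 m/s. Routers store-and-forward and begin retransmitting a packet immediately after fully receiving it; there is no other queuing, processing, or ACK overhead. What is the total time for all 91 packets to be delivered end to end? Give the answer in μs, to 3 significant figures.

Per-hop transmission t_tx = L/R = 36000/40000000 = 900 μs.
Per-hop propagation t_prop = 10/300000000 = 0.0333333 μs.
Pipeline fill: first packet needs 4·t_tx to clear all hops; remaining 90 packets each add one t_tx.
Total = (4+91-1)·t_tx + 4·t_prop = 94·900 + 4·0.0333333 = 84600 μs.

84600 μs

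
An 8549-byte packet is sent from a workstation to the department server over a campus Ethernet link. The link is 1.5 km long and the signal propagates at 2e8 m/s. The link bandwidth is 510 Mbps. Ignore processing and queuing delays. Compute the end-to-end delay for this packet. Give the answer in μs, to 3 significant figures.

L = 8549 × 8 = 68392 bits.
Transmission delay = L/R = 68392 / 510000000 = 134.102 μs.
Propagation delay = d/s = 1500 m / 200000000 m/s = 7.5 μs.
Total = 142 μs.

142 μs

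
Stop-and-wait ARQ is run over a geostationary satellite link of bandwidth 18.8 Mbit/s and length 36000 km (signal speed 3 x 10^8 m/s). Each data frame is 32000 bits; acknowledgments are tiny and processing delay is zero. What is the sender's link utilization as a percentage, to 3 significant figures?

t_tx = L/R = 32000/18800000 = 0.00170213 s.
t_prop = 36000000/300000000 = 0.12 s; RTT = 0.24 s.
Cycle = t_tx + RTT = 0.241702 s.
Utilization = t_tx / cycle = 0.00170213/0.241702 = 0.704 %.

0.704 %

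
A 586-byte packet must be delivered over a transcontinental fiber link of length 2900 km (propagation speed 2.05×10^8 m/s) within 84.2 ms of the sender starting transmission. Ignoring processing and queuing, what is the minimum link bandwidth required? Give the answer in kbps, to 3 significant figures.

66.9 kbps

L = 4688 bits.
Propagation delay = 2900000 / 2.05e+08 = 14.1463 ms.
Transmission budget = 84.2 − 14.1463 = 70.0537 ms.
R ≥ L / t_tx = 4688 bits / 0.0700537 s = 66.9 kbps.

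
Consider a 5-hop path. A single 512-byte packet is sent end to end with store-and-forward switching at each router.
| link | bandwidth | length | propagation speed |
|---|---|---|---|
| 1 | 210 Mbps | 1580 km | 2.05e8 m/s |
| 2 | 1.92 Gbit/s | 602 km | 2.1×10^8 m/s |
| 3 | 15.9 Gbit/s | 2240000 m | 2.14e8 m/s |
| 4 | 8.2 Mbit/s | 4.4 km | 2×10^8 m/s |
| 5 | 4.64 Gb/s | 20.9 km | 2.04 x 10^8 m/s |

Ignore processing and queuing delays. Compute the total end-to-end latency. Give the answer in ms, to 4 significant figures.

21.69 ms

L = 512 × 8 = 4096 bits.
Transmission delays (L/R per hop): 0.0195048, 0.00213333, 0.00025761, 0.499512, 0.000882759 ms; sum = 0.522291 ms.
Propagation delays (d/s per hop): 7.70732, 2.86667, 10.4673, 0.022, 0.102451 ms; sum = 21.1657 ms.
End-to-end = 21.69 ms.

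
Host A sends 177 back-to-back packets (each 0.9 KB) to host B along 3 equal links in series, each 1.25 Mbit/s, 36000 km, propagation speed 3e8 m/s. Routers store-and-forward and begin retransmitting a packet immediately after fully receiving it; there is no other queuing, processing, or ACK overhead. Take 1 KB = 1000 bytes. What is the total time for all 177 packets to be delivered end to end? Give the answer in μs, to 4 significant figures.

Per-hop transmission t_tx = L/R = 7200/1250000 = 5760 μs.
Per-hop propagation t_prop = 36000000/300000000 = 120000 μs.
Pipeline fill: first packet needs 3·t_tx to clear all hops; remaining 176 packets each add one t_tx.
Total = (3+177-1)·t_tx + 3·t_prop = 179·5760 + 3·120000 = 1391000 μs.

1391000 μs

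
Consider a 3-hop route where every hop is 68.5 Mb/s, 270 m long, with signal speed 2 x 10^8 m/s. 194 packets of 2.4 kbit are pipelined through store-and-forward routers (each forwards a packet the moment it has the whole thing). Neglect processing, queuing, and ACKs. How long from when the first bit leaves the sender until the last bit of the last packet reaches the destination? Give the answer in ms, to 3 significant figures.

6.87 ms

Per-hop transmission t_tx = L/R = 2400/68500000 = 0.0350365 ms.
Per-hop propagation t_prop = 270/200000000 = 0.00135 ms.
Pipeline fill: first packet needs 3·t_tx to clear all hops; remaining 193 packets each add one t_tx.
Total = (3+194-1)·t_tx + 3·t_prop = 196·0.0350365 + 3·0.00135 = 6.87 ms.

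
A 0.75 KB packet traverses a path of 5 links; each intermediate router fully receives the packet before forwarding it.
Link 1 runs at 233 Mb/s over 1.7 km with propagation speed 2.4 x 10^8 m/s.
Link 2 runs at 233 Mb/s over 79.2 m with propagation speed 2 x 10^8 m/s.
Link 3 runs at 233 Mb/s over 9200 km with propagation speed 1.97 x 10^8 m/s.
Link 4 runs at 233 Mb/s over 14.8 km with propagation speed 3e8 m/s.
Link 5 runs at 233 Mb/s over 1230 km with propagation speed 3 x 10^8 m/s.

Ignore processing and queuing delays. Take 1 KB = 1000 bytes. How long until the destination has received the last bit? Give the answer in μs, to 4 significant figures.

L = 6000 bits.
Transmission delay per hop = L/R = 6000/233000000 = 25.7511 μs; 5 hops → 128.755 μs.
Propagation delays (d/s per hop): 7.08333, 0.396, 46700.5, 49.3333, 4100 μs; sum = 50857.3 μs.
End-to-end = 50990 μs.

50990 μs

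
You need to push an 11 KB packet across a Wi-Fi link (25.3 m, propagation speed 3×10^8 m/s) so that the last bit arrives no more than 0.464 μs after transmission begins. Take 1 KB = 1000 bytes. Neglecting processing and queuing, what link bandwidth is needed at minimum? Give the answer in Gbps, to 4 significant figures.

L = 88000 bits.
Propagation delay = 25.3 / 300000000 = 0.0843333 μs.
Transmission budget = 0.464 − 0.0843333 = 0.379667 μs.
R ≥ L / t_tx = 88000 bits / 3.79667e-07 s = 231.8 Gbps.

231.8 Gbps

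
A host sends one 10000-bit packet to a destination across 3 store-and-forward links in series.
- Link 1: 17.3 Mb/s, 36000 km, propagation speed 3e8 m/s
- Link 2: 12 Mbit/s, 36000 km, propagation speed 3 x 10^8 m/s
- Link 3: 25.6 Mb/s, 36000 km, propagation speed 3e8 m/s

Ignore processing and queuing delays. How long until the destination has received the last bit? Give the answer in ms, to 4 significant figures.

Transmission delays (L/R per hop): 0.578035, 0.833333, 0.390625 ms; sum = 1.80199 ms.
Propagation delays (d/s per hop): 120, 120, 120 ms; sum = 360 ms.
End-to-end = 361.8 ms.

361.8 ms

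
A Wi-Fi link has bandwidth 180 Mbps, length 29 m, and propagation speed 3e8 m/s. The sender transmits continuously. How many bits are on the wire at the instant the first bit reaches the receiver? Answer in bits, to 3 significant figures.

Propagation delay = 29 / 300000000 = 9.66667e-08 s.
BDP = R × t_prop = 180000000 × 9.66667e-08 = 17.4 bits.

17.4 bits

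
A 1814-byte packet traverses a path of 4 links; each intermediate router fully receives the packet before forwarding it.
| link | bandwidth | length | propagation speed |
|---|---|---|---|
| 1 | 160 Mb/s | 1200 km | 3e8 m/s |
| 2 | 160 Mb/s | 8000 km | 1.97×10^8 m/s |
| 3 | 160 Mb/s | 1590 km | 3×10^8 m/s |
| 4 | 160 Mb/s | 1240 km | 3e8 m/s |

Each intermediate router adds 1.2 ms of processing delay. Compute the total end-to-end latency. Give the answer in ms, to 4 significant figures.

L = 1814 × 8 = 14512 bits.
Transmission delay per hop = L/R = 14512/160000000 = 0.0907 ms; 4 hops → 0.3628 ms.
Propagation delays (d/s per hop): 4, 40.6091, 5.3, 4.13333 ms; sum = 54.0425 ms.
Processing at 3 router(s): 3 × 1.2 ms = 3.6 ms.
End-to-end = 58.01 ms.

58.01 ms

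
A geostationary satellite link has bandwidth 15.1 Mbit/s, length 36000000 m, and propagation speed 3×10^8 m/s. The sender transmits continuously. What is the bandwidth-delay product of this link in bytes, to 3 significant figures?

227000 bytes

Propagation delay = 36000000 / 300000000 = 0.12 s.
BDP = R × t_prop = 15100000 × 0.12 = 1812000 bits.
In bytes: 1812000/8 = 227000 bytes.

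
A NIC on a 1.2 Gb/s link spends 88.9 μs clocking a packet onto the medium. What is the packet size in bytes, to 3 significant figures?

L = R × t_tx = 1200000000 b/s × 8.89e-05 s = 106680 bits.
In bytes: 106680 / 8 = 13300 bytes.

13300 bytes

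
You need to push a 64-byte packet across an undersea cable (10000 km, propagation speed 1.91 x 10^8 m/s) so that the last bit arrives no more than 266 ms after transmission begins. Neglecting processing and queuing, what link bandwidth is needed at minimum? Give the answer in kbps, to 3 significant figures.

2.40 kbps

L = 512 bits.
Propagation delay = 10000000 / 191000000 = 52.356 ms.
Transmission budget = 266 − 52.356 = 213.644 ms.
R ≥ L / t_tx = 512 bits / 0.213644 s = 2.40 kbps.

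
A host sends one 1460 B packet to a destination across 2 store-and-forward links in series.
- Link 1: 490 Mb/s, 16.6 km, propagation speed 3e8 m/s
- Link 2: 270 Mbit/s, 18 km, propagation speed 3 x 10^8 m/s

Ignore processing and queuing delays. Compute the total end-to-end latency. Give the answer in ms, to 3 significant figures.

0.182 ms

L = 1460 × 8 = 11680 bits.
Transmission delays (L/R per hop): 0.0238367, 0.0432593 ms; sum = 0.067096 ms.
Propagation delays (d/s per hop): 0.0553333, 0.06 ms; sum = 0.115333 ms.
End-to-end = 0.182 ms.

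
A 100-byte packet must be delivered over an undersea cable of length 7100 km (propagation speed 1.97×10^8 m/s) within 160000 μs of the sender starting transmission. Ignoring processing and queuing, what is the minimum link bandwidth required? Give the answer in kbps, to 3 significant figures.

6.45 kbps

L = 800 bits.
Propagation delay = 7100000 / 197000000 = 36040.6 μs.
Transmission budget = 160000 − 36040.6 = 123959 μs.
R ≥ L / t_tx = 800 bits / 0.123959 s = 6.45 kbps.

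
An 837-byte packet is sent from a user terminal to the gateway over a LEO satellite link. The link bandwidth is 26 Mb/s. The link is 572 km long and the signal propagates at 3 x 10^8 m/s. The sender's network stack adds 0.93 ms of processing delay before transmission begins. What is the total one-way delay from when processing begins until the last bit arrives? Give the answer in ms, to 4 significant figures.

3.094 ms

L = 837 × 8 = 6696 bits.
Transmission delay = L/R = 6696 / 26000000 = 0.257538 ms.
Propagation delay = d/s = 572000 m / 300000000 m/s = 1.90667 ms.
Plus processing delay 0.93 ms = 0.93 ms.
Total = 3.094 ms.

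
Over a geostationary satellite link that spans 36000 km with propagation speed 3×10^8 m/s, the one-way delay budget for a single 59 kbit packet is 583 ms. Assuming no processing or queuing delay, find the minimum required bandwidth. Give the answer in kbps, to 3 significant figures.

Propagation delay = 36000000 / 300000000 = 120 ms.
Transmission budget = 583 − 120 = 463 ms.
R ≥ L / t_tx = 59000 bits / 0.463 s = 127 kbps.

127 kbps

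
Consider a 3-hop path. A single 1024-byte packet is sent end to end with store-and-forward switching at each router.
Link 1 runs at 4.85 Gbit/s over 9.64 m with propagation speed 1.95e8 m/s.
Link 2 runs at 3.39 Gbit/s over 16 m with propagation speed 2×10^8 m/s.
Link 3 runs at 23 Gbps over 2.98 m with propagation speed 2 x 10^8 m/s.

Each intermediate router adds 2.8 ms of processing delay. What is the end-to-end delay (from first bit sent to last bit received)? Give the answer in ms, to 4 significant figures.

5.605 ms

L = 1024 × 8 = 8192 bits.
Transmission delays (L/R per hop): 0.00168907, 0.00241652, 0.000356174 ms; sum = 0.00446177 ms.
Propagation delays (d/s per hop): 4.94359e-05, 8e-05, 1.49e-05 ms; sum = 0.000144336 ms.
Processing at 2 router(s): 2 × 2.8 ms = 5.6 ms.
End-to-end = 5.605 ms.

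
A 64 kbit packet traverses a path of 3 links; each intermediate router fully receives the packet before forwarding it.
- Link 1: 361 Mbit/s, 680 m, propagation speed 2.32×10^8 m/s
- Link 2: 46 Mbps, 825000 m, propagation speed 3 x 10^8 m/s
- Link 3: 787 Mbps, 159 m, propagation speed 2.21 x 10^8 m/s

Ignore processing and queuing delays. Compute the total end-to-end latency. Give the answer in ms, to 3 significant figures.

4.40 ms

L = 64000 bits.
Transmission delays (L/R per hop): 0.177285, 1.3913, 0.0813215 ms; sum = 1.64991 ms.
Propagation delays (d/s per hop): 0.00293103, 2.75, 0.000719457 ms; sum = 2.75365 ms.
End-to-end = 4.40 ms.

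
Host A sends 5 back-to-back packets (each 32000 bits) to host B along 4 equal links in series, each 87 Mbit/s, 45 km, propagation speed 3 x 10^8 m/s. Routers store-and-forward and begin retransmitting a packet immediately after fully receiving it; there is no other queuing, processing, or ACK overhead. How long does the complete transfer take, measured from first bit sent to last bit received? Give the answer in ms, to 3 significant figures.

3.54 ms

Per-hop transmission t_tx = L/R = 32000/87000000 = 0.367816 ms.
Per-hop propagation t_prop = 45000/300000000 = 0.15 ms.
Pipeline fill: first packet needs 4·t_tx to clear all hops; remaining 4 packets each add one t_tx.
Total = (4+5-1)·t_tx + 4·t_prop = 8·0.367816 + 4·0.15 = 3.54 ms.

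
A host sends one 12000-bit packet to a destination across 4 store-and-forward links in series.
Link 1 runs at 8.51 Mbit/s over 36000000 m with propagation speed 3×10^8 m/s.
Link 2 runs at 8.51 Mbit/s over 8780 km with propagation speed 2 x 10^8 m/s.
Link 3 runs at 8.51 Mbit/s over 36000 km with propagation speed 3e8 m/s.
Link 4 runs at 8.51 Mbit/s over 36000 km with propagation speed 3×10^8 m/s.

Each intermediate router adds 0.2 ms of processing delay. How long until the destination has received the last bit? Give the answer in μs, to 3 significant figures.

Transmission delay per hop = L/R = 12000/8510000 = 1410.11 μs; 4 hops → 5640.42 μs.
Propagation delays (d/s per hop): 120000, 43900, 120000, 120000 μs; sum = 403900 μs.
Processing at 3 router(s): 3 × 0.2 ms = 600 μs.
End-to-end = 410000 μs.

410000 μs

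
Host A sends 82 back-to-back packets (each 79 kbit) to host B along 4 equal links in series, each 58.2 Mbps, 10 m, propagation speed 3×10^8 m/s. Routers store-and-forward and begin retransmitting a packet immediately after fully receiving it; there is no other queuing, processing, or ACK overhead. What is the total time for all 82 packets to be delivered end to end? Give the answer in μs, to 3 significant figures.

115000 μs

Per-hop transmission t_tx = L/R = 79000/58200000 = 1357.39 μs.
Per-hop propagation t_prop = 10/300000000 = 0.0333333 μs.
Pipeline fill: first packet needs 4·t_tx to clear all hops; remaining 81 packets each add one t_tx.
Total = (4+82-1)·t_tx + 4·t_prop = 85·1357.39 + 4·0.0333333 = 115000 μs.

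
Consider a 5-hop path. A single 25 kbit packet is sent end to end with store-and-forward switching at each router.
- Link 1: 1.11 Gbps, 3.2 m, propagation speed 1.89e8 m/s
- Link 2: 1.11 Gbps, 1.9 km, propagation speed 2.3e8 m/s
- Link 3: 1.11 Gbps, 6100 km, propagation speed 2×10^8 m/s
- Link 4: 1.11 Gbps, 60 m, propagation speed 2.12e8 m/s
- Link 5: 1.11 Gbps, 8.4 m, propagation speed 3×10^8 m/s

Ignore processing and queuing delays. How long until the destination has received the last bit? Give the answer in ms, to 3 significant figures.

30.6 ms

L = 25000 bits.
Transmission delay per hop = L/R = 25000/1110000000 = 0.0225225 ms; 5 hops → 0.112613 ms.
Propagation delays (d/s per hop): 1.69312e-05, 0.00826087, 30.5, 0.000283019, 2.8e-05 ms; sum = 30.5086 ms.
End-to-end = 30.6 ms.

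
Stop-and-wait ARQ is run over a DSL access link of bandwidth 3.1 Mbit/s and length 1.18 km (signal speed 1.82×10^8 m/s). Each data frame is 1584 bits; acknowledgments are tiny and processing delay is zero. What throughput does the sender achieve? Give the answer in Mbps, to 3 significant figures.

3.02 Mbps

t_tx = L/R = 1584/3100000 = 0.000510968 s.
t_prop = 1180/182000000 = 6.48352e-06 s; RTT = 1.2967e-05 s.
Cycle = t_tx + RTT = 0.000523935 s.
Throughput = L / cycle = 1584 / 0.000523935 = 3.02 Mbps.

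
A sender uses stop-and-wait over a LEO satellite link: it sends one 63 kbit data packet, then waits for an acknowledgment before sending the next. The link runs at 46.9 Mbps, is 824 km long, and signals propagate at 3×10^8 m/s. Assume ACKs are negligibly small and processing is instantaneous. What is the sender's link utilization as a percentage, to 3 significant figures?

19.6 %

t_tx = L/R = 63000/46900000 = 0.00134328 s.
t_prop = 824000/300000000 = 0.00274667 s; RTT = 0.00549333 s.
Cycle = t_tx + RTT = 0.00683662 s.
Utilization = t_tx / cycle = 0.00134328/0.00683662 = 19.6 %.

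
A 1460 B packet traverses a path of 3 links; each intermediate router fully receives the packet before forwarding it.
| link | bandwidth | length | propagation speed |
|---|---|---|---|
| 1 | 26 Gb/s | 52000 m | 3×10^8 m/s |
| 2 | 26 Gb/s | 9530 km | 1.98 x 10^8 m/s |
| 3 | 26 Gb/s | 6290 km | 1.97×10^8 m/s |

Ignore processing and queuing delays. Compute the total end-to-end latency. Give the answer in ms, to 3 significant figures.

80.2 ms

L = 1460 × 8 = 11680 bits.
Transmission delay per hop = L/R = 11680/26000000000 = 0.000449231 ms; 3 hops → 0.00134769 ms.
Propagation delays (d/s per hop): 0.173333, 48.1313, 31.9289 ms; sum = 80.2336 ms.
End-to-end = 80.2 ms.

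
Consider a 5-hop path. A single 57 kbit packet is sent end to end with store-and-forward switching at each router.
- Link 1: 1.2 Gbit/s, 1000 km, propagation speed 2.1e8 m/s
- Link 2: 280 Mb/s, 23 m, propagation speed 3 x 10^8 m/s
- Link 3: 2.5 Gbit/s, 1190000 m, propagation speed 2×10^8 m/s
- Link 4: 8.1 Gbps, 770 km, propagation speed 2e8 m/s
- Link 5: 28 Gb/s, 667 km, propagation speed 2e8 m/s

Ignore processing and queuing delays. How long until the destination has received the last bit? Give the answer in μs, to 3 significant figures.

18200 μs

L = 57000 bits.
Transmission delays (L/R per hop): 47.5, 203.571, 22.8, 7.03704, 2.03571 μs; sum = 282.944 μs.
Propagation delays (d/s per hop): 4761.9, 0.0766667, 5950, 3850, 3335 μs; sum = 17897 μs.
End-to-end = 18200 μs.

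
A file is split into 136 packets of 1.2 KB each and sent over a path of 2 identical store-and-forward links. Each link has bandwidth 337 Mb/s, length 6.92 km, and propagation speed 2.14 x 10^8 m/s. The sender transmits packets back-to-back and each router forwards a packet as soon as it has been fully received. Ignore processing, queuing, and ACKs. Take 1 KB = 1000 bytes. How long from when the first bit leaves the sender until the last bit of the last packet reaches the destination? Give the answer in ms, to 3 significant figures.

3.97 ms

Per-hop transmission t_tx = L/R = 9600/337000000 = 0.0284866 ms.
Per-hop propagation t_prop = 6920/214000000 = 0.0323364 ms.
Pipeline fill: first packet needs 2·t_tx to clear all hops; remaining 135 packets each add one t_tx.
Total = (2+136-1)·t_tx + 2·t_prop = 137·0.0284866 + 2·0.0323364 = 3.97 ms.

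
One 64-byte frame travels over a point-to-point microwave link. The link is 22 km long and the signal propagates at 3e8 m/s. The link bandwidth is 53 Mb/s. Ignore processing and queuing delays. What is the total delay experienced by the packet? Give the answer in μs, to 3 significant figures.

L = 64 × 8 = 512 bits.
Transmission delay = L/R = 512 / 53000000 = 9.66038 μs.
Propagation delay = d/s = 22000 m / 300000000 m/s = 73.3333 μs.
Total = 83.0 μs.

83.0 μs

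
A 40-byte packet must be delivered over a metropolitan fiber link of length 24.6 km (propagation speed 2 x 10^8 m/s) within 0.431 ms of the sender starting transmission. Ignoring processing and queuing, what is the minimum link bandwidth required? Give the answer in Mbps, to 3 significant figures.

L = 320 bits.
Propagation delay = 24600 / 200000000 = 0.123 ms.
Transmission budget = 0.431 − 0.123 = 0.308 ms.
R ≥ L / t_tx = 320 bits / 0.000308 s = 1.04 Mbps.

1.04 Mbps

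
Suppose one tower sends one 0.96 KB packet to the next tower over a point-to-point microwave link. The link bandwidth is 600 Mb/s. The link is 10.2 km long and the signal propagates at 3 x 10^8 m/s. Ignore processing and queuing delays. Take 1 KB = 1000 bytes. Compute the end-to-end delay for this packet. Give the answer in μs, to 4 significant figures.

L = 7680 bits.
Transmission delay = L/R = 7680 / 600000000 = 12.8 μs.
Propagation delay = d/s = 10200 m / 300000000 m/s = 34 μs.
Total = 46.80 μs.

46.80 μs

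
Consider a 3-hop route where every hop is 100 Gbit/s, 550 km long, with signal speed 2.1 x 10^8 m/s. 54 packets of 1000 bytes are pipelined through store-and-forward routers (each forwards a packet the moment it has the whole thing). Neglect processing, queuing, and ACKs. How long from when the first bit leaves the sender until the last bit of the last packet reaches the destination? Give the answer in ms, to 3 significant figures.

Per-hop transmission t_tx = L/R = 8000/100000000000 = 8e-05 ms.
Per-hop propagation t_prop = 550000/210000000 = 2.61905 ms.
Pipeline fill: first packet needs 3·t_tx to clear all hops; remaining 53 packets each add one t_tx.
Total = (3+54-1)·t_tx + 3·t_prop = 56·8e-05 + 3·2.61905 = 7.86 ms.

7.86 ms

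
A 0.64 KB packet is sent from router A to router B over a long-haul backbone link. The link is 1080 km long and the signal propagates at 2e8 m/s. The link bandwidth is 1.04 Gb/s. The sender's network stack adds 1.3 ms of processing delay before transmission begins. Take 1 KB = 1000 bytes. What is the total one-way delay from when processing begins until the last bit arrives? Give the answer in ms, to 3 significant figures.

L = 5120 bits.
Transmission delay = L/R = 5120 / 1040000000 = 0.00492308 ms.
Propagation delay = d/s = 1080000 m / 200000000 m/s = 5.4 ms.
Plus processing delay 1.3 ms = 1.3 ms.
Total = 6.70 ms.

6.70 ms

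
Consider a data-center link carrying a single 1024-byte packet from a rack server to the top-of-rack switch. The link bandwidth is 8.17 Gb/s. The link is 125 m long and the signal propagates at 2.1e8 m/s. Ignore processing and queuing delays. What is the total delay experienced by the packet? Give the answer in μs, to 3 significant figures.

L = 1024 × 8 = 8192 bits.
Transmission delay = L/R = 8192 / 8170000000 = 1.00269 μs.
Propagation delay = d/s = 125 m / 210000000 m/s = 0.595238 μs.
Total = 1.60 μs.

1.60 μs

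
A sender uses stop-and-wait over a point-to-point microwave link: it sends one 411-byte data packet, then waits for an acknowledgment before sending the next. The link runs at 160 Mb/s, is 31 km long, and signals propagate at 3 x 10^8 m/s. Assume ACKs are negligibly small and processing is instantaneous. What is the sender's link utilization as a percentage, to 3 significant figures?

t_tx = L/R = 3288/160000000 = 2.055e-05 s.
t_prop = 31000/300000000 = 0.000103333 s; RTT = 0.000206667 s.
Cycle = t_tx + RTT = 0.000227217 s.
Utilization = t_tx / cycle = 2.055e-05/0.000227217 = 9.04 %.

9.04 %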